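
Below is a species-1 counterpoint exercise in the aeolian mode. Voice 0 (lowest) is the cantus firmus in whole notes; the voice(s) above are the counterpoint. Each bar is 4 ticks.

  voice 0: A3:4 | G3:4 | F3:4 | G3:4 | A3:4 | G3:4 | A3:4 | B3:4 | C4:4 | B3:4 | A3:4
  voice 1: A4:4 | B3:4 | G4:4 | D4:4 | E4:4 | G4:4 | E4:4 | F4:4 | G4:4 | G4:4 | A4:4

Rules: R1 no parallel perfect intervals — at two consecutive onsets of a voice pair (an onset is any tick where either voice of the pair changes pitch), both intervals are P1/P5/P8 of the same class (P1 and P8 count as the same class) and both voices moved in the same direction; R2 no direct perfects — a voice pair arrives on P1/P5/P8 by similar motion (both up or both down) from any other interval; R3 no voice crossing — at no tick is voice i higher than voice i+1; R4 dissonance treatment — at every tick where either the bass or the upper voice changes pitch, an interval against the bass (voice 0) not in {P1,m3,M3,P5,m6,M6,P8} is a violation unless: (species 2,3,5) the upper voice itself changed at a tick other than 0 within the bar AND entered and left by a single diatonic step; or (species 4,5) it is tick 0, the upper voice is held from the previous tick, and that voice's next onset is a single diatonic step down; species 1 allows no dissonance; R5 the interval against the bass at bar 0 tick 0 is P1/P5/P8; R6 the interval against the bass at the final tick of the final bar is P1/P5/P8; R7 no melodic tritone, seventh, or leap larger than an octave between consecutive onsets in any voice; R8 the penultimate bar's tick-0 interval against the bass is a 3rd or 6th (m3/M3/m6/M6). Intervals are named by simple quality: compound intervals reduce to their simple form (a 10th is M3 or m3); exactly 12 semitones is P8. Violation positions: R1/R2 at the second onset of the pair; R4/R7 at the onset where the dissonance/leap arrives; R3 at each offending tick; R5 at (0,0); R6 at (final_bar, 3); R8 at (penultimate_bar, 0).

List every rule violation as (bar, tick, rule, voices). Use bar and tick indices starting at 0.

bar 0: v0=A3 v1=A4 downbeat P8
bar 1: v0=G3 v1=B3 downbeat M3
bar 2: v0=F3 v1=G4 downbeat M2
bar 3: v0=G3 v1=D4 downbeat P5
bar 4: v0=A3 v1=E4 downbeat P5
bar 5: v0=G3 v1=G4 downbeat P8
bar 6: v0=A3 v1=E4 downbeat P5
bar 7: v0=B3 v1=F4 downbeat TT
bar 8: v0=C4 v1=G4 downbeat P5
bar 9: v0=B3 v1=G4 downbeat m6
bar 10: v0=A3 v1=A4 downbeat P8
  -> R7 @ bar 1 tick 0 v(1,): A4->B3 leap 10st
  -> R4 @ bar 2 tick 0 v(0, 1): F3/G4 M2 untreated
  -> R1 @ bar 4 tick 0 v(0, 1): G3/D4 P5 -> A3/E4 P5 similar
  -> R4 @ bar 7 tick 0 v(0, 1): B3/F4 TT untreated
  -> R2 @ bar 8 tick 0 v(0, 1): B3/F4 TT -> C4/G4 P5 similar

(1, 0, R7, (1,))
(2, 0, R4, (0, 1))
(4, 0, R1, (0, 1))
(7, 0, R4, (0, 1))
(8, 0, R2, (0, 1))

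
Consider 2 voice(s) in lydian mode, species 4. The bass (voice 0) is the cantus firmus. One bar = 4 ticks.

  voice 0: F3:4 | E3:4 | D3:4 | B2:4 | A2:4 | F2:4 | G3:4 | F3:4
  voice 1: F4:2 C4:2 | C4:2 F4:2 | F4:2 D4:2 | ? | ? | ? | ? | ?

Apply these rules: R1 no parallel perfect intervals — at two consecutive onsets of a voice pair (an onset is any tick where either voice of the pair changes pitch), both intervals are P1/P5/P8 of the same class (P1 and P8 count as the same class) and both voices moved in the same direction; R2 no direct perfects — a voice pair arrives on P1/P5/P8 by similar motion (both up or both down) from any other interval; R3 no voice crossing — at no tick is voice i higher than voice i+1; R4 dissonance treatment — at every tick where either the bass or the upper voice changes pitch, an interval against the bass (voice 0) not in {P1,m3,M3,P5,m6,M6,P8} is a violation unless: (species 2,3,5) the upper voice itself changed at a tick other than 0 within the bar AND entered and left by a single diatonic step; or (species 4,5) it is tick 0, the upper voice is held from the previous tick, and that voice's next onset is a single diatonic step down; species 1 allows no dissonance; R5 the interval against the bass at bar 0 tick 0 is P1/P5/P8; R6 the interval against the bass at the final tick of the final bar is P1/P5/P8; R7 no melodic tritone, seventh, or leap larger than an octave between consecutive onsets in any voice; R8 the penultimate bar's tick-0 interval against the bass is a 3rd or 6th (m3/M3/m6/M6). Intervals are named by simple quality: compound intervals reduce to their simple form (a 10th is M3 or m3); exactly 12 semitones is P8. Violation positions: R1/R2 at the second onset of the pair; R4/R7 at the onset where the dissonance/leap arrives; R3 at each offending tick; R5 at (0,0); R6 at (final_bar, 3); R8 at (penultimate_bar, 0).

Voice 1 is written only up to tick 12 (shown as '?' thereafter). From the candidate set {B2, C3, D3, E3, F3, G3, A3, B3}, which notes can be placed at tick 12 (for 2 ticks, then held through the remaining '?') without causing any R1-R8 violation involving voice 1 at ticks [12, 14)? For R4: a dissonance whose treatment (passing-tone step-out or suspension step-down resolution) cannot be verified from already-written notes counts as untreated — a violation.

{D3, G3}

B2: violates R1,R7
C3: violates R4,R7
D3: legal
E3: violates R4,R7
F3: violates R4
G3: legal
A3: violates R4
B3: violates R1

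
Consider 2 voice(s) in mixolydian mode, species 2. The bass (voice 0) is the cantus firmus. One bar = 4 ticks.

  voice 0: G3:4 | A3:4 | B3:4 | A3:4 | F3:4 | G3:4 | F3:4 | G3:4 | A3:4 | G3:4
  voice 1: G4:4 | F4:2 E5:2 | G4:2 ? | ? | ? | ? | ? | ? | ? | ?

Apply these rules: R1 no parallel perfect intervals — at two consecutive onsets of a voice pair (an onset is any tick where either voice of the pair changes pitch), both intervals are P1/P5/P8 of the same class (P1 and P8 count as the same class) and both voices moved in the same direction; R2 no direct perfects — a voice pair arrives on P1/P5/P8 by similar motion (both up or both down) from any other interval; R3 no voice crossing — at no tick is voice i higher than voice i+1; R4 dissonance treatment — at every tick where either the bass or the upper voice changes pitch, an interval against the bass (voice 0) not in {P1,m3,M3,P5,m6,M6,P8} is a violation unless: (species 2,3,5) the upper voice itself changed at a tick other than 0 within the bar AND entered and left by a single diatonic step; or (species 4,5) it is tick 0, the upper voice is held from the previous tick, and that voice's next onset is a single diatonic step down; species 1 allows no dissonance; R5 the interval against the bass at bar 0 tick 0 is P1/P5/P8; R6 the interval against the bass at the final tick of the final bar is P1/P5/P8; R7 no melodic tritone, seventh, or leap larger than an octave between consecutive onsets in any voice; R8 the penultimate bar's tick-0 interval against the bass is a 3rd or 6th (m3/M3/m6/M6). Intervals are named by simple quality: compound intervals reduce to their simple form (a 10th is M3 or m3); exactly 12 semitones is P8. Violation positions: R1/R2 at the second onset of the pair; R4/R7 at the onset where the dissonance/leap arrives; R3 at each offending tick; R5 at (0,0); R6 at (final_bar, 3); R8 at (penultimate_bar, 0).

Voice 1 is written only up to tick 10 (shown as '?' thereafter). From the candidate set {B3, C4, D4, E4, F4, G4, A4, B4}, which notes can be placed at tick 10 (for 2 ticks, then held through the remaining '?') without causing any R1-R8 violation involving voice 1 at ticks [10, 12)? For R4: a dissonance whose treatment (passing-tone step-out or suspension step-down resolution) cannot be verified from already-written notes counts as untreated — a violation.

B3: legal
C4: violates R4
D4: legal
E4: violates R4
F4: violates R4
G4: legal
A4: violates R4
B4: legal

{B3, B4, D4, G4}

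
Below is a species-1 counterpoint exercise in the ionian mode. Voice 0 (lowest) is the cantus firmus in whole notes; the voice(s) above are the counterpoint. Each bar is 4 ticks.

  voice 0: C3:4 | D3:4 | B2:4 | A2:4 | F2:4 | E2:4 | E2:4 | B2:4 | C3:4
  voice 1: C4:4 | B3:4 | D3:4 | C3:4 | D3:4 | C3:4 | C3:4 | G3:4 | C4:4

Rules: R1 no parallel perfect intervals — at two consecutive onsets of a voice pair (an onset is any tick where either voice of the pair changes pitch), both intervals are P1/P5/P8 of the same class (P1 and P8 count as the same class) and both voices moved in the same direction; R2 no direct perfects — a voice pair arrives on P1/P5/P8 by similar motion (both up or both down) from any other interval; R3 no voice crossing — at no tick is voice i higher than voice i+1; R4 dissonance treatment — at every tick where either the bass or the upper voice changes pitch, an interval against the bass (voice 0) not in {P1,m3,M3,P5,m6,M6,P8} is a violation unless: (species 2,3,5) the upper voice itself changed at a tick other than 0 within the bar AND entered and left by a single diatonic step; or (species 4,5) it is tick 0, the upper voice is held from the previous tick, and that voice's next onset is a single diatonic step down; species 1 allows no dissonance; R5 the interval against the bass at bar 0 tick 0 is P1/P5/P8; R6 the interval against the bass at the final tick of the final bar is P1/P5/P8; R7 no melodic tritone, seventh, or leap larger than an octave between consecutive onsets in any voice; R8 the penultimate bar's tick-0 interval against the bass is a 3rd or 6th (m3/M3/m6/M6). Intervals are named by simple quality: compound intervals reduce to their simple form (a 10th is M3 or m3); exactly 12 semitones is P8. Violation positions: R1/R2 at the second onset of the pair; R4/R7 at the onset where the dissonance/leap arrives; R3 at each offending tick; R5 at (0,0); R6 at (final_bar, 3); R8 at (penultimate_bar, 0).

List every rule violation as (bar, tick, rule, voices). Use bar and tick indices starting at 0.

(8, 0, R2, (0, 1))

bar 0: v0=C3 v1=C4 downbeat P8
bar 1: v0=D3 v1=B3 downbeat M6
bar 2: v0=B2 v1=D3 downbeat m3
bar 3: v0=A2 v1=C3 downbeat m3
bar 4: v0=F2 v1=D3 downbeat M6
bar 5: v0=E2 v1=C3 downbeat m6
bar 6: v0=E2 v1=C3 downbeat m6
bar 7: v0=B2 v1=G3 downbeat m6
bar 8: v0=C3 v1=C4 downbeat P8
  -> R2 @ bar 8 tick 0 v(0, 1): B2/G3 m6 -> C3/C4 P8 similar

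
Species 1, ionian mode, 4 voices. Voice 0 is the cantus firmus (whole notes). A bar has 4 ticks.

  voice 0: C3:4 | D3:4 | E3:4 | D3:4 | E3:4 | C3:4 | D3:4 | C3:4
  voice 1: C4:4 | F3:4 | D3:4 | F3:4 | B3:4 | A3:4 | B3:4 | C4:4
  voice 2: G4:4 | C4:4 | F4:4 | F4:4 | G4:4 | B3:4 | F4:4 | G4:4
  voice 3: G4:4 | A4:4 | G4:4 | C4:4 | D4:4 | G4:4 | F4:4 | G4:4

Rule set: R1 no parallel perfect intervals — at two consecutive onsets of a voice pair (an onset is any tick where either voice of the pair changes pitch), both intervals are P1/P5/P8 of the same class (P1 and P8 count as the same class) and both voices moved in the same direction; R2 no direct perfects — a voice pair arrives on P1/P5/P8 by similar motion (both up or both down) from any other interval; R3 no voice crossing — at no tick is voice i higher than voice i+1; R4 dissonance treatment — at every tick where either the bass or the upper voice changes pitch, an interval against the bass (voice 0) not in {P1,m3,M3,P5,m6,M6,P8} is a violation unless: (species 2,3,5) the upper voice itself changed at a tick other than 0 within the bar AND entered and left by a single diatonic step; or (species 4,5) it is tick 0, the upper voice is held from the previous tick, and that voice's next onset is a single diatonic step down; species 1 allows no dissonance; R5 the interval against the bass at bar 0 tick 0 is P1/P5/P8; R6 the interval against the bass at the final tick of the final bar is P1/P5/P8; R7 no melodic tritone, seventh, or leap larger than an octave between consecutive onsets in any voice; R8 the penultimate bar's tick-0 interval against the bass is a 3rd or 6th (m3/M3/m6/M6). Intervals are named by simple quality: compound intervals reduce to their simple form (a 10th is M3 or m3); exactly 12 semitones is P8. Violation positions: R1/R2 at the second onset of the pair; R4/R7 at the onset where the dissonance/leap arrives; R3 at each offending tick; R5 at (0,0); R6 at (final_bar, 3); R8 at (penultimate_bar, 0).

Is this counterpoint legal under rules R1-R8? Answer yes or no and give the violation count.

bar 0: v0=C3 v1=C4 v2=G4 v3=G4 (P5)
bar 1: v0=D3 v1=F3 v2=C4 v3=A4 (P5)
bar 2: v0=E3 v1=D3 v2=F4 v3=G4 (m3)
bar 3: v0=D3 v1=F3 v2=F4 v3=C4 (m7)
bar 4: v0=E3 v1=B3 v2=G4 v3=D4 (m7)
bar 5: v0=C3 v1=A3 v2=B3 v3=G4 (P5)
bar 6: v0=D3 v1=B3 v2=F4 v3=F4 (m3)
bar 7: v0=C3 v1=C4 v2=G4 v3=G4 (P5)
  R1 @ bar1.0: C3/G4 P5 -> D3/A4 P5 similar
  R1 @ bar1.0: C4/G4 P5 -> F3/C4 P5 similar
  R4 @ bar1.0: D3/C4 m7 untreated
  R3 @ bar2.0: E3 above D3
  R4 @ bar2.0: E3/D3 M2 untreated
  R4 @ bar2.0: E3/F4 m2 untreated
  R3 @ bar2.1: E3 above D3
  R3 @ bar2.2: E3 above D3
  R3 @ bar2.3: E3 above D3
  R3 @ bar3.0: F4 above C4
  R4 @ bar3.0: D3/C4 m7 untreated
  R3 @ bar3.1: F4 above C4
  R3 @ bar3.2: F4 above C4
  R3 @ bar3.3: F4 above C4
  R2 @ bar4.0: D3/F3 m3 -> E3/B3 P5 similar
  R3 @ bar4.0: G4 above D4
  R4 @ bar4.0: E3/D4 m7 untreated
  R7 @ bar4.0: F3->B3 leap 6st
  R3 @ bar4.1: G4 above D4
  R3 @ bar4.2: G4 above D4
  R3 @ bar4.3: G4 above D4
  R4 @ bar5.0: C3/B3 M7 untreated
  R7 @ bar6.0: B3->F4 leap 6st
  R1 @ bar7.0: F4/F4 P1 -> G4/G4 P1 similar
  R2 @ bar7.0: B3/F4 TT -> C4/G4 P5 similar
  R2 @ bar7.0: B3/F4 TT -> C4/G4 P5 similar

No (26 violations)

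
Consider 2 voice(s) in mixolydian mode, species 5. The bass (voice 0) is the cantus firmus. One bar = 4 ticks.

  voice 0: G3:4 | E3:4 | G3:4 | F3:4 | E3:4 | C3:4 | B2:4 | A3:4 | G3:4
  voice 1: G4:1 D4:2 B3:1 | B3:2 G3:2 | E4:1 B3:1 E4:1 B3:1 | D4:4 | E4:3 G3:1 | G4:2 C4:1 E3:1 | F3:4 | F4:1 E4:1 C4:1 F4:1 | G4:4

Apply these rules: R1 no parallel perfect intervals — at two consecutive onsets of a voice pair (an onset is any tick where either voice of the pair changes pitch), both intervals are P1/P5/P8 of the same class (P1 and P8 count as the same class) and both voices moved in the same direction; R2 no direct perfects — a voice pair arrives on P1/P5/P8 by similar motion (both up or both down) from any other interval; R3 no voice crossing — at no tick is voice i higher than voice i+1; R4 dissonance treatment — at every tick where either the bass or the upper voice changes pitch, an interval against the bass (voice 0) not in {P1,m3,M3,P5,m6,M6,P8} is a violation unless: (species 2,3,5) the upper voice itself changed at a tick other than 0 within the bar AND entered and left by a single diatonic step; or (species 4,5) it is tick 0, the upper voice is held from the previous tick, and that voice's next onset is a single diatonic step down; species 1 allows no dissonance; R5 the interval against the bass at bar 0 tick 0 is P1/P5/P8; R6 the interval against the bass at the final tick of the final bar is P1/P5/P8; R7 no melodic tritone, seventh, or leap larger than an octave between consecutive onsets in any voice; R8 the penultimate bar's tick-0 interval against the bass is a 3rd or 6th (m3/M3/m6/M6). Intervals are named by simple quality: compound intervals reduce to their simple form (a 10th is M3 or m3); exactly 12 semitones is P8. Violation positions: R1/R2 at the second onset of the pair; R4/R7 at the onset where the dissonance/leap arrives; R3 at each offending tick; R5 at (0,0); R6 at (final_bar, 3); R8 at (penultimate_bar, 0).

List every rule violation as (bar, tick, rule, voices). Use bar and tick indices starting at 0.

bar 0: v0=G3 v1=G4 downbeat P8
bar 1: v0=E3 v1=B3 downbeat P5
bar 2: v0=G3 v1=E4 downbeat M6
bar 3: v0=F3 v1=D4 downbeat M6
bar 4: v0=E3 v1=E4 downbeat P8
bar 5: v0=C3 v1=G4 downbeat P5
bar 6: v0=B2 v1=F3 downbeat TT
bar 7: v0=A3 v1=F4 downbeat m6
bar 8: v0=G3 v1=G4 downbeat P8
  -> R4 @ bar 6 tick 0 v(0, 1): B2/F3 TT untreated
  -> R7 @ bar 7 tick 0 v(0,): B2->A3 leap 10st

(6, 0, R4, (0, 1))
(7, 0, R7, (0,))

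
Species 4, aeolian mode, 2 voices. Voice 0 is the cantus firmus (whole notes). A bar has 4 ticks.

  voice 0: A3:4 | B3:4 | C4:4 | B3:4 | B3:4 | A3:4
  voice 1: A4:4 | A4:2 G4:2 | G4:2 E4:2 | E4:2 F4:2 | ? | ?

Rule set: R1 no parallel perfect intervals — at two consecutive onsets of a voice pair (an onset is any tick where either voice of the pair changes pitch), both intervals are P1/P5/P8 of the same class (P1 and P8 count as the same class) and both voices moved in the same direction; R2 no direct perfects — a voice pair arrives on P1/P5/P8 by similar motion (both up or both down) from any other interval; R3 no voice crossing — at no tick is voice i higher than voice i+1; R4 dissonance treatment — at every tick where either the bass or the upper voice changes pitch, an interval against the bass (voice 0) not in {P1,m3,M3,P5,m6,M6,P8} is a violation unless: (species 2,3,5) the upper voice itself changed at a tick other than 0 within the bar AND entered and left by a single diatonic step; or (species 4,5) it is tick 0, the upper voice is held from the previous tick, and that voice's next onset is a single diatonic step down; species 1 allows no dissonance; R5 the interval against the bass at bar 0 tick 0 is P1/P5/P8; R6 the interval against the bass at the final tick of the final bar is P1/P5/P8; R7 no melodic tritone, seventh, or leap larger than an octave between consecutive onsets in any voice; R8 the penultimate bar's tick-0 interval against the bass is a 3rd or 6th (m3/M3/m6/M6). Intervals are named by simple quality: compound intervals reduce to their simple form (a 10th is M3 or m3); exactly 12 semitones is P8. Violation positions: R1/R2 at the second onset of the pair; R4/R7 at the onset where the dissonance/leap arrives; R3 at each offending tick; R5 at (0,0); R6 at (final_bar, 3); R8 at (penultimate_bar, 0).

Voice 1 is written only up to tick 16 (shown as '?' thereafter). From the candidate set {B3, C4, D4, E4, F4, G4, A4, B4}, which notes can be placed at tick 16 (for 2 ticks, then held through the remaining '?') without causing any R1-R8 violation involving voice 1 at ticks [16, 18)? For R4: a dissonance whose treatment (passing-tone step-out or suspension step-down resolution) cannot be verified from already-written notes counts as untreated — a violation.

B3: violates R7,R8
C4: violates R4,R8
D4: legal
E4: violates R4,R8
F4: violates R8
G4: legal
A4: violates R4,R8
B4: violates R7,R8

{D4, G4}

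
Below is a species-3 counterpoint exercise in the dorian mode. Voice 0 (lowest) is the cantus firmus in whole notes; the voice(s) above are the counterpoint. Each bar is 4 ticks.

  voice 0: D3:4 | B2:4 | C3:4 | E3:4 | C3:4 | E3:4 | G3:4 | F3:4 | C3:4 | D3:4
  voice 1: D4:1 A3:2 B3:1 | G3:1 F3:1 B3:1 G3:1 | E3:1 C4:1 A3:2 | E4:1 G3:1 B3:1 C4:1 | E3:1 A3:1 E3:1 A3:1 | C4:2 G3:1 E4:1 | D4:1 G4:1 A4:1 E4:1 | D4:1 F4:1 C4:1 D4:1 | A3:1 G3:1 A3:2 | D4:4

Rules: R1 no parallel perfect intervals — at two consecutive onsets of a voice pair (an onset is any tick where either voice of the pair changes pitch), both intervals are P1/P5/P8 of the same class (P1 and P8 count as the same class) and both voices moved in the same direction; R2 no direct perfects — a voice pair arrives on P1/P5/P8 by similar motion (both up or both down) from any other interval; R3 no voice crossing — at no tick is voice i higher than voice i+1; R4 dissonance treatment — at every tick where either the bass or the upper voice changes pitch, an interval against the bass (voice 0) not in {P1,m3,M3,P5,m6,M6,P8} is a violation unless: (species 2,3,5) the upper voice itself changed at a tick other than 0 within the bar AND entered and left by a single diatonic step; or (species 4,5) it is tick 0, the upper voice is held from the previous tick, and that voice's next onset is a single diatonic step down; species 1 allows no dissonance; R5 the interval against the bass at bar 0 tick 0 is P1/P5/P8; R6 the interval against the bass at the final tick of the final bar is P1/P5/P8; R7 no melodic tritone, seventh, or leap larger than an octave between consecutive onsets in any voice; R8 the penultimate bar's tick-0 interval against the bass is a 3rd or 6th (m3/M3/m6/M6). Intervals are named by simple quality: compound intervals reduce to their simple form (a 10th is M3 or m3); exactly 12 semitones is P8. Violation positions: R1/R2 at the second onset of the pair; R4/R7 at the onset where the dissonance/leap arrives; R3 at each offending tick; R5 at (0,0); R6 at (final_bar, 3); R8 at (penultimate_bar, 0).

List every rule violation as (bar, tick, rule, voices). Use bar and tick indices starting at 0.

bar 0: v0=D3 v1=D4 downbeat P8
bar 1: v0=B2 v1=G3 downbeat m6
bar 2: v0=C3 v1=E3 downbeat M3
bar 3: v0=E3 v1=E4 downbeat P8
bar 4: v0=C3 v1=E3 downbeat M3
bar 5: v0=E3 v1=C4 downbeat m6
bar 6: v0=G3 v1=D4 downbeat P5
bar 7: v0=F3 v1=D4 downbeat M6
bar 8: v0=C3 v1=A3 downbeat M6
bar 9: v0=D3 v1=D4 downbeat P8
  -> R4 @ bar 1 tick 1 v(0, 1): B2/F3 TT untreated
  -> R7 @ bar 1 tick 2 v(1,): F3->B3 leap 6st
  -> R2 @ bar 3 tick 0 v(0, 1): C3/A3 M6 -> E3/E4 P8 similar
  -> R4 @ bar 6 tick 2 v(0, 1): G3/A4 M2 untreated
  -> R2 @ bar 9 tick 0 v(0, 1): C3/A3 M6 -> D3/D4 P8 similar

(1, 1, R4, (0, 1))
(1, 2, R7, (1,))
(3, 0, R2, (0, 1))
(6, 2, R4, (0, 1))
(9, 0, R2, (0, 1))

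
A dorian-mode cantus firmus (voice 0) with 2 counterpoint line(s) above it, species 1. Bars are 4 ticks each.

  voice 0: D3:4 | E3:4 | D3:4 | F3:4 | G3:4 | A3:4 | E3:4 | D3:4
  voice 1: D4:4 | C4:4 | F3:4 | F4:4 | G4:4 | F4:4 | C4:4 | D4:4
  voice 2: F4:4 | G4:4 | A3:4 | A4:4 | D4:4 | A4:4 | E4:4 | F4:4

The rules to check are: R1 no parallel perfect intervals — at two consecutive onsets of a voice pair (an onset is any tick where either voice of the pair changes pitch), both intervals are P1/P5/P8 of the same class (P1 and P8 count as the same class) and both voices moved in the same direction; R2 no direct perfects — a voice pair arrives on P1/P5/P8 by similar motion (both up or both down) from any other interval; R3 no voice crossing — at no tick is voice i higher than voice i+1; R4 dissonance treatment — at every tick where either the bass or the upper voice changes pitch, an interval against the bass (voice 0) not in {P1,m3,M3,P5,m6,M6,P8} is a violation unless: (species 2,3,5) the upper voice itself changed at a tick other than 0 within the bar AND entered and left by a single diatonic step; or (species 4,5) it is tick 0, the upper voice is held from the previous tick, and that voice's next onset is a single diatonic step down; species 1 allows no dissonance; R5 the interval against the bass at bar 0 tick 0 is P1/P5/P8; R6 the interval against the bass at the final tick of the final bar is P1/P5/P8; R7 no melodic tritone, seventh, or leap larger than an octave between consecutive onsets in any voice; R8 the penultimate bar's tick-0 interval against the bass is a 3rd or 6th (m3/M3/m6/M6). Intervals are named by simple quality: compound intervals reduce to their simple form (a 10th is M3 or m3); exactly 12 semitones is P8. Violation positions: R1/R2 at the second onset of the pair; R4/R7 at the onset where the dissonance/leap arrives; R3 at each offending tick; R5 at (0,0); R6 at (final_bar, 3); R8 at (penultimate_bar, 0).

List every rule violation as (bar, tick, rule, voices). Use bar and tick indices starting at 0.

bar 0: v0=D3 v1=D4 v2=F4 downbeat m3
bar 1: v0=E3 v1=C4 v2=G4 downbeat m3
bar 2: v0=D3 v1=F3 v2=A3 downbeat P5
bar 3: v0=F3 v1=F4 v2=A4 downbeat M3
bar 4: v0=G3 v1=G4 v2=D4 downbeat P5
bar 5: v0=A3 v1=F4 v2=A4 downbeat P8
bar 6: v0=E3 v1=C4 v2=E4 downbeat P8
bar 7: v0=D3 v1=D4 v2=F4 downbeat m3
  -> R5 @ bar 0 tick 0 v(0, 2): opens on m3
  -> R2 @ bar 2 tick 0 v(0, 2): E3/G4 m3 -> D3/A3 P5 similar
  -> R7 @ bar 2 tick 0 v(2,): G4->A3 leap 10st
  -> R2 @ bar 3 tick 0 v(0, 1): D3/F3 m3 -> F3/F4 P8 similar
  -> R1 @ bar 4 tick 0 v(0, 1): F3/F4 P8 -> G3/G4 P8 similar
  -> R3 @ bar 4 tick 0 v(1, 2): G4 above D4
  -> R3 @ bar 4 tick 1 v(1, 2): G4 above D4
  -> R3 @ bar 4 tick 2 v(1, 2): G4 above D4
  -> R3 @ bar 4 tick 3 v(1, 2): G4 above D4
  -> R2 @ bar 5 tick 0 v(0, 2): G3/D4 P5 -> A3/A4 P8 similar
  -> R1 @ bar 6 tick 0 v(0, 2): A3/A4 P8 -> E3/E4 P8 similar
  -> R8 @ bar 6 tick 0 v(0, 2): penult P8 not 3rd/6th
  -> R6 @ bar 7 tick 3 v(0, 2): closes on m3

(0, 0, R5, (0, 2))
(2, 0, R2, (0, 2))
(2, 0, R7, (2,))
(3, 0, R2, (0, 1))
(4, 0, R1, (0, 1))
(4, 0, R3, (1, 2))
(4, 1, R3, (1, 2))
(4, 2, R3, (1, 2))
(4, 3, R3, (1, 2))
(5, 0, R2, (0, 2))
(6, 0, R1, (0, 2))
(6, 0, R8, (0, 2))
(7, 3, R6, (0, 2))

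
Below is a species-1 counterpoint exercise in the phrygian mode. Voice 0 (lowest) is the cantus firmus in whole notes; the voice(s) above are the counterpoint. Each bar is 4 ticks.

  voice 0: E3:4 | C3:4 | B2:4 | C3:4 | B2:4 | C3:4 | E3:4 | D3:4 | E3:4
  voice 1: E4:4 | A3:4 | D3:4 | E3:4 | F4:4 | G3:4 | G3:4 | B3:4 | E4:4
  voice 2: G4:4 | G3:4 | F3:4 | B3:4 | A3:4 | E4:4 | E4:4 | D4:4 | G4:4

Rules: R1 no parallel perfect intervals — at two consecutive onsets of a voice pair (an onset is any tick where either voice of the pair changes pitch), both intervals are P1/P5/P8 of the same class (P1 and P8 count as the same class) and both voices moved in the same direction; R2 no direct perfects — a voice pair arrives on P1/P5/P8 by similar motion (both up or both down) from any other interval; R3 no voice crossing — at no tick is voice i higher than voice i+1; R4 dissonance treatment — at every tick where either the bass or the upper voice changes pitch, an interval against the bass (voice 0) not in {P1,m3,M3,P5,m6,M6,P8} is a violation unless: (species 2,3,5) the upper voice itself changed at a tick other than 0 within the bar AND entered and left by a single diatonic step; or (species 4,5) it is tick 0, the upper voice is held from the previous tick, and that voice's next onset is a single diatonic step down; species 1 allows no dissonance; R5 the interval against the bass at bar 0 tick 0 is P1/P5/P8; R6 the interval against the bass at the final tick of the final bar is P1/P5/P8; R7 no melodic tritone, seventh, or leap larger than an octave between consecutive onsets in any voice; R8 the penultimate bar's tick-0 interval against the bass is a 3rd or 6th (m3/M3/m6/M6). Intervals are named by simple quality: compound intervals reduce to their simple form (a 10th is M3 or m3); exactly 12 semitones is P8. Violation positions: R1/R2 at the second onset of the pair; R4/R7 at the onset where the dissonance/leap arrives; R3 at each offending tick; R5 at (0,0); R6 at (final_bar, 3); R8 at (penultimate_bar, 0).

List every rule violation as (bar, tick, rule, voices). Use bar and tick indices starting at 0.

bar 0: v0=E3 v1=E4 v2=G4 downbeat m3
bar 1: v0=C3 v1=A3 v2=G3 downbeat P5
bar 2: v0=B2 v1=D3 v2=F3 downbeat TT
bar 3: v0=C3 v1=E3 v2=B3 downbeat M7
bar 4: v0=B2 v1=F4 v2=A3 downbeat m7
bar 5: v0=C3 v1=G3 v2=E4 downbeat M3
bar 6: v0=E3 v1=G3 v2=E4 downbeat P8
bar 7: v0=D3 v1=B3 v2=D4 downbeat P8
bar 8: v0=E3 v1=E4 v2=G4 downbeat m3
  -> R5 @ bar 0 tick 0 v(0, 2): opens on m3
  -> R2 @ bar 1 tick 0 v(0, 2): E3/G4 m3 -> C3/G3 P5 similar
  -> R3 @ bar 1 tick 0 v(1, 2): A3 above G3
  -> R3 @ bar 1 tick 1 v(1, 2): A3 above G3
  -> R3 @ bar 1 tick 2 v(1, 2): A3 above G3
  -> R3 @ bar 1 tick 3 v(1, 2): A3 above G3
  -> R4 @ bar 2 tick 0 v(0, 2): B2/F3 TT untreated
  -> R2 @ bar 3 tick 0 v(1, 2): D3/F3 m3 -> E3/B3 P5 similar
  -> R4 @ bar 3 tick 0 v(0, 2): C3/B3 M7 untreated
  -> R7 @ bar 3 tick 0 v(2,): F3->B3 leap 6st
  -> R3 @ bar 4 tick 0 v(1, 2): F4 above A3
  -> R4 @ bar 4 tick 0 v(0, 1): B2/F4 TT untreated
  -> R4 @ bar 4 tick 0 v(0, 2): B2/A3 m7 untreated
  -> R7 @ bar 4 tick 0 v(1,): E3->F4 leap 13st
  -> R3 @ bar 4 tick 1 v(1, 2): F4 above A3
  -> R3 @ bar 4 tick 2 v(1, 2): F4 above A3
  -> R3 @ bar 4 tick 3 v(1, 2): F4 above A3
  -> R7 @ bar 5 tick 0 v(1,): F4->G3 leap 10st
  -> R1 @ bar 7 tick 0 v(0, 2): E3/E4 P8 -> D3/D4 P8 similar
  -> R8 @ bar 7 tick 0 v(0, 2): penult P8 not 3rd/6th
  -> R2 @ bar 8 tick 0 v(0, 1): D3/B3 M6 -> E3/E4 P8 similar
  -> R6 @ bar 8 tick 3 v(0, 2): closes on m3

(0, 0, R5, (0, 2))
(1, 0, R2, (0, 2))
(1, 0, R3, (1, 2))
(1, 1, R3, (1, 2))
(1, 2, R3, (1, 2))
(1, 3, R3, (1, 2))
(2, 0, R4, (0, 2))
(3, 0, R2, (1, 2))
(3, 0, R4, (0, 2))
(3, 0, R7, (2,))
(4, 0, R3, (1, 2))
(4, 0, R4, (0, 1))
(4, 0, R4, (0, 2))
(4, 0, R7, (1,))
(4, 1, R3, (1, 2))
(4, 2, R3, (1, 2))
(4, 3, R3, (1, 2))
(5, 0, R7, (1,))
(7, 0, R1, (0, 2))
(7, 0, R8, (0, 2))
(8, 0, R2, (0, 1))
(8, 3, R6, (0, 2))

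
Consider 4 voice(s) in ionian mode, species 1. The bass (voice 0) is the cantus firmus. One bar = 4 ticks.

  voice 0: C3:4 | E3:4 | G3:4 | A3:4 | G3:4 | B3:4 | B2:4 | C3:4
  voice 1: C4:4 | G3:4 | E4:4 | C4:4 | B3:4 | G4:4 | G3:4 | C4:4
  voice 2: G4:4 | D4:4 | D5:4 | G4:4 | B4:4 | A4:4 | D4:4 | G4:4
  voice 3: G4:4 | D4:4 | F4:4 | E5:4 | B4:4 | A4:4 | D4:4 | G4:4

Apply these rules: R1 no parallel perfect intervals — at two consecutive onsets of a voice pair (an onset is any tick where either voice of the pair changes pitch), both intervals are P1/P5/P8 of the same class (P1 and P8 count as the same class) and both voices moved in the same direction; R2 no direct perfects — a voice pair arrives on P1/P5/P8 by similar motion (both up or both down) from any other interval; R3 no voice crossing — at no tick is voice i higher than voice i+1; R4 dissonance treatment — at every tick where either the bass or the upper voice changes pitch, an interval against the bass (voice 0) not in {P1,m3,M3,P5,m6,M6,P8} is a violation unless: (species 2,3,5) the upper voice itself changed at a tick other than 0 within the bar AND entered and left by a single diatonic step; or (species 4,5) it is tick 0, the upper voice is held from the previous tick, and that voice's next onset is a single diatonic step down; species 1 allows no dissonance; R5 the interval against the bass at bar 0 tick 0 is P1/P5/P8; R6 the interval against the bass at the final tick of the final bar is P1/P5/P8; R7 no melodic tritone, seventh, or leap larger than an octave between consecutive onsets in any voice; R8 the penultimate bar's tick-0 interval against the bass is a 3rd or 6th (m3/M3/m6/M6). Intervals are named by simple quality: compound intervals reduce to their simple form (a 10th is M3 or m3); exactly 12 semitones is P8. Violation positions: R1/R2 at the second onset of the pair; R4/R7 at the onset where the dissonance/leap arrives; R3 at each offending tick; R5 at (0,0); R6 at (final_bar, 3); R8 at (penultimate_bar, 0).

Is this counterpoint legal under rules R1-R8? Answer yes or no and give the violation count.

No (28 violations)

bar 0: v0=C3 v1=C4 v2=G4 v3=G4 (P5)
bar 1: v0=E3 v1=G3 v2=D4 v3=D4 (m7)
bar 2: v0=G3 v1=E4 v2=D5 v3=F4 (m7)
bar 3: v0=A3 v1=C4 v2=G4 v3=E5 (P5)
bar 4: v0=G3 v1=B3 v2=B4 v3=B4 (M3)
bar 5: v0=B3 v1=G4 v2=A4 v3=A4 (m7)
bar 6: v0=B2 v1=G3 v2=D4 v3=D4 (m3)
bar 7: v0=C3 v1=C4 v2=G4 v3=G4 (P5)
  R1 @ bar1.0: C4/G4 P5 -> G3/D4 P5 similar
  R1 @ bar1.0: C4/G4 P5 -> G3/D4 P5 similar
  R1 @ bar1.0: G4/G4 P1 -> D4/D4 P1 similar
  R4 @ bar1.0: E3/D4 m7 untreated
  R4 @ bar1.0: E3/D4 m7 untreated
  R2 @ bar2.0: E3/D4 m7 -> G3/D5 P5 similar
  R3 @ bar2.0: D5 above F4
  R4 @ bar2.0: G3/F4 m7 untreated
  R3 @ bar2.1: D5 above F4
  R3 @ bar2.2: D5 above F4
  R3 @ bar2.3: D5 above F4
  R2 @ bar3.0: G3/F4 m7 -> A3/E5 P5 similar
  R2 @ bar3.0: E4/D5 m7 -> C4/G4 P5 similar
  R4 @ bar3.0: A3/G4 m7 untreated
  R7 @ bar3.0: F4->E5 leap 11st
  R2 @ bar4.0: C4/E5 M3 -> B3/B4 P8 similar
  R1 @ bar5.0: B4/B4 P1 -> A4/A4 P1 similar
  R4 @ bar5.0: B3/A4 m7 untreated
  R4 @ bar5.0: B3/A4 m7 untreated
  R1 @ bar6.0: A4/A4 P1 -> D4/D4 P1 similar
  R2 @ bar6.0: G4/A4 M2 -> G3/D4 P5 similar
  R2 @ bar6.0: G4/A4 M2 -> G3/D4 P5 similar
  R1 @ bar7.0: G3/D4 P5 -> C4/G4 P5 similar
  R1 @ bar7.0: G3/D4 P5 -> C4/G4 P5 similar
  R1 @ bar7.0: D4/D4 P1 -> G4/G4 P1 similar
  R2 @ bar7.0: B2/G3 m6 -> C3/C4 P8 similar
  R2 @ bar7.0: B2/D4 m3 -> C3/G4 P5 similar
  R2 @ bar7.0: B2/D4 m3 -> C3/G4 P5 similar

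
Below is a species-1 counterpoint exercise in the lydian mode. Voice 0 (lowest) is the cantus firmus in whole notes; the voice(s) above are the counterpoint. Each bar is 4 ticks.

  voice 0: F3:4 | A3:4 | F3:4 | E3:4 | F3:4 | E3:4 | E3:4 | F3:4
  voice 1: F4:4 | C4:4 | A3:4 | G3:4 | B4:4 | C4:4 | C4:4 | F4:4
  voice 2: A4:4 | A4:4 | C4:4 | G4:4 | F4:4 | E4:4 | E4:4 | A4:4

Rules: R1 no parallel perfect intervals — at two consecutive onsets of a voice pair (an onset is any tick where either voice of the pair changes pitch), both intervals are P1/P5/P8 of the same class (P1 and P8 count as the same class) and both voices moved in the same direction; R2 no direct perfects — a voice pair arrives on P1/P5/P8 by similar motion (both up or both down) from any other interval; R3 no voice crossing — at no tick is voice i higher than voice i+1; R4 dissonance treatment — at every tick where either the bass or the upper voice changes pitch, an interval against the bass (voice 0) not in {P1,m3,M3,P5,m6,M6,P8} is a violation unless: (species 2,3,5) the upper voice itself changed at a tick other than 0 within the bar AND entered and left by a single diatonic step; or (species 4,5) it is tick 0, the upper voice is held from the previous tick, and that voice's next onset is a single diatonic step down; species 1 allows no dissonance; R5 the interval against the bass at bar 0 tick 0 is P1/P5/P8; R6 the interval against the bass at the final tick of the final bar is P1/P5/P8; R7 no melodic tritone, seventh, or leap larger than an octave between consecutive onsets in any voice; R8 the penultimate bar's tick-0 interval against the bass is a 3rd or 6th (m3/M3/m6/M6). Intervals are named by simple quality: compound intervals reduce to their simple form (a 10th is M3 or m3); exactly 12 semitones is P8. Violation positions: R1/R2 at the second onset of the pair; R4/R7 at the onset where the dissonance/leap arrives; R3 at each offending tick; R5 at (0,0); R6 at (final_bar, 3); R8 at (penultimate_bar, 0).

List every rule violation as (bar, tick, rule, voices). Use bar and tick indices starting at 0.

(0, 0, R5, (0, 2))
(2, 0, R2, (0, 2))
(4, 0, R3, (1, 2))
(4, 0, R4, (0, 1))
(4, 0, R7, (1,))
(4, 1, R3, (1, 2))
(4, 2, R3, (1, 2))
(4, 3, R3, (1, 2))
(5, 0, R1, (0, 2))
(5, 0, R7, (1,))
(6, 0, R8, (0, 2))
(7, 0, R2, (0, 1))
(7, 3, R6, (0, 2))

bar 0: v0=F3 v1=F4 v2=A4 downbeat M3
bar 1: v0=A3 v1=C4 v2=A4 downbeat P8
bar 2: v0=F3 v1=A3 v2=C4 downbeat P5
bar 3: v0=E3 v1=G3 v2=G4 downbeat m3
bar 4: v0=F3 v1=B4 v2=F4 downbeat P8
bar 5: v0=E3 v1=C4 v2=E4 downbeat P8
bar 6: v0=E3 v1=C4 v2=E4 downbeat P8
bar 7: v0=F3 v1=F4 v2=A4 downbeat M3
  -> R5 @ bar 0 tick 0 v(0, 2): opens on M3
  -> R2 @ bar 2 tick 0 v(0, 2): A3/A4 P8 -> F3/C4 P5 similar
  -> R3 @ bar 4 tick 0 v(1, 2): B4 above F4
  -> R4 @ bar 4 tick 0 v(0, 1): F3/B4 TT untreated
  -> R7 @ bar 4 tick 0 v(1,): G3->B4 leap 16st
  -> R3 @ bar 4 tick 1 v(1, 2): B4 above F4
  -> R3 @ bar 4 tick 2 v(1, 2): B4 above F4
  -> R3 @ bar 4 tick 3 v(1, 2): B4 above F4
  -> R1 @ bar 5 tick 0 v(0, 2): F3/F4 P8 -> E3/E4 P8 similar
  -> R7 @ bar 5 tick 0 v(1,): B4->C4 leap 11st
  -> R8 @ bar 6 tick 0 v(0, 2): penult P8 not 3rd/6th
  -> R2 @ bar 7 tick 0 v(0, 1): E3/C4 m6 -> F3/F4 P8 similar
  -> R6 @ bar 7 tick 3 v(0, 2): closes on M3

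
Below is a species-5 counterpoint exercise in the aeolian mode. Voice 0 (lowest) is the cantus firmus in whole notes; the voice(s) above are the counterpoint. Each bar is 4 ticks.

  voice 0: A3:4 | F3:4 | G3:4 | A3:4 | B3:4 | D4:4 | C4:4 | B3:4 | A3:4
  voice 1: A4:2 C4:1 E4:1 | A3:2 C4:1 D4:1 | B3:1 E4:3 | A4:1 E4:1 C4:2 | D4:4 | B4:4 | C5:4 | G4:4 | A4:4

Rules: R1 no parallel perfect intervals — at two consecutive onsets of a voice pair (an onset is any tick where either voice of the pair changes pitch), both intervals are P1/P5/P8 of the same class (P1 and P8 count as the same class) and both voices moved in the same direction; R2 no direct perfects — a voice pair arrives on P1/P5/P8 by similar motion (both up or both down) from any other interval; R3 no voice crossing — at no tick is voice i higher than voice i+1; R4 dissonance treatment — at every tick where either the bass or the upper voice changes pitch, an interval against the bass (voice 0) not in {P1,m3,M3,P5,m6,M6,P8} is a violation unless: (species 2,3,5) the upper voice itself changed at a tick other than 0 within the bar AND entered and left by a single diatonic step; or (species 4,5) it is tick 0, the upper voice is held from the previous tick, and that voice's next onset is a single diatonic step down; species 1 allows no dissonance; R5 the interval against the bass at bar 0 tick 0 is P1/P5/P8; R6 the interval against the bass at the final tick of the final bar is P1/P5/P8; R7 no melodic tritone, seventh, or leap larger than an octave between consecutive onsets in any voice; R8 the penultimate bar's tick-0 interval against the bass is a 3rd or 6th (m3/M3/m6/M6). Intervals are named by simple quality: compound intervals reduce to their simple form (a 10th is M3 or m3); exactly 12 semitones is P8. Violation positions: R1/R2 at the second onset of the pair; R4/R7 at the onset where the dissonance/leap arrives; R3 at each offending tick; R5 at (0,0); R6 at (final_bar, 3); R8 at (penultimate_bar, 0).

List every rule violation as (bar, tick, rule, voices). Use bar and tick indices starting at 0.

bar 0: v0=A3 v1=A4 downbeat P8
bar 1: v0=F3 v1=A3 downbeat M3
bar 2: v0=G3 v1=B3 downbeat M3
bar 3: v0=A3 v1=A4 downbeat P8
bar 4: v0=B3 v1=D4 downbeat m3
bar 5: v0=D4 v1=B4 downbeat M6
bar 6: v0=C4 v1=C5 downbeat P8
bar 7: v0=B3 v1=G4 downbeat m6
bar 8: v0=A3 v1=A4 downbeat P8
  -> R2 @ bar 3 tick 0 v(0, 1): G3/E4 M6 -> A3/A4 P8 similar

(3, 0, R2, (0, 1))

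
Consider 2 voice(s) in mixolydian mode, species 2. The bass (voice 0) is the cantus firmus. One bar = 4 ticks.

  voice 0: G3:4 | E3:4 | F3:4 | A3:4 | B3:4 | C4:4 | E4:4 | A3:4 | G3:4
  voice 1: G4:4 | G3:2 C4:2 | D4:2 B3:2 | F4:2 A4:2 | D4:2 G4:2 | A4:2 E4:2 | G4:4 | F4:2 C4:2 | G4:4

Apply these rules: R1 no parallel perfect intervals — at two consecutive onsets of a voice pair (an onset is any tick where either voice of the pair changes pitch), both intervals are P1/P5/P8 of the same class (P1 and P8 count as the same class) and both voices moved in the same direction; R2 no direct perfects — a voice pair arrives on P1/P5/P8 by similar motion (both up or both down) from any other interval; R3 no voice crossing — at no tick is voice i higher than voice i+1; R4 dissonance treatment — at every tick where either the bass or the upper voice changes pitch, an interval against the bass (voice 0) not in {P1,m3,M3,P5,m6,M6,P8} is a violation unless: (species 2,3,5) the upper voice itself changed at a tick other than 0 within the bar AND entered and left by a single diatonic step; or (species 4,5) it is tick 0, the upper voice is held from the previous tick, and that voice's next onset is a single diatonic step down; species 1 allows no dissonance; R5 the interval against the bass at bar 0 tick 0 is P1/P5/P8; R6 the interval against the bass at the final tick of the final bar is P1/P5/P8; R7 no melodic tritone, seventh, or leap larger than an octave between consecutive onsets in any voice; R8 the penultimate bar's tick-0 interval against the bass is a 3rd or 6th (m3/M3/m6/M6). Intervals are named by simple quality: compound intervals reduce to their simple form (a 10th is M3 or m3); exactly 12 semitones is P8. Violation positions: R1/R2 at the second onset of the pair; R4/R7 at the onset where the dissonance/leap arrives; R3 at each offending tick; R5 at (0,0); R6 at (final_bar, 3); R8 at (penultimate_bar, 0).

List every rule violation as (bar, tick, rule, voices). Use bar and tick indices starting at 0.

(2, 2, R4, (0, 1))
(3, 0, R7, (1,))

bar 0: v0=G3 v1=G4 downbeat P8
bar 1: v0=E3 v1=G3 downbeat m3
bar 2: v0=F3 v1=D4 downbeat M6
bar 3: v0=A3 v1=F4 downbeat m6
bar 4: v0=B3 v1=D4 downbeat m3
bar 5: v0=C4 v1=A4 downbeat M6
bar 6: v0=E4 v1=G4 downbeat m3
bar 7: v0=A3 v1=F4 downbeat m6
bar 8: v0=G3 v1=G4 downbeat P8
  -> R4 @ bar 2 tick 2 v(0, 1): F3/B3 TT untreated
  -> R7 @ bar 3 tick 0 v(1,): B3->F4 leap 6st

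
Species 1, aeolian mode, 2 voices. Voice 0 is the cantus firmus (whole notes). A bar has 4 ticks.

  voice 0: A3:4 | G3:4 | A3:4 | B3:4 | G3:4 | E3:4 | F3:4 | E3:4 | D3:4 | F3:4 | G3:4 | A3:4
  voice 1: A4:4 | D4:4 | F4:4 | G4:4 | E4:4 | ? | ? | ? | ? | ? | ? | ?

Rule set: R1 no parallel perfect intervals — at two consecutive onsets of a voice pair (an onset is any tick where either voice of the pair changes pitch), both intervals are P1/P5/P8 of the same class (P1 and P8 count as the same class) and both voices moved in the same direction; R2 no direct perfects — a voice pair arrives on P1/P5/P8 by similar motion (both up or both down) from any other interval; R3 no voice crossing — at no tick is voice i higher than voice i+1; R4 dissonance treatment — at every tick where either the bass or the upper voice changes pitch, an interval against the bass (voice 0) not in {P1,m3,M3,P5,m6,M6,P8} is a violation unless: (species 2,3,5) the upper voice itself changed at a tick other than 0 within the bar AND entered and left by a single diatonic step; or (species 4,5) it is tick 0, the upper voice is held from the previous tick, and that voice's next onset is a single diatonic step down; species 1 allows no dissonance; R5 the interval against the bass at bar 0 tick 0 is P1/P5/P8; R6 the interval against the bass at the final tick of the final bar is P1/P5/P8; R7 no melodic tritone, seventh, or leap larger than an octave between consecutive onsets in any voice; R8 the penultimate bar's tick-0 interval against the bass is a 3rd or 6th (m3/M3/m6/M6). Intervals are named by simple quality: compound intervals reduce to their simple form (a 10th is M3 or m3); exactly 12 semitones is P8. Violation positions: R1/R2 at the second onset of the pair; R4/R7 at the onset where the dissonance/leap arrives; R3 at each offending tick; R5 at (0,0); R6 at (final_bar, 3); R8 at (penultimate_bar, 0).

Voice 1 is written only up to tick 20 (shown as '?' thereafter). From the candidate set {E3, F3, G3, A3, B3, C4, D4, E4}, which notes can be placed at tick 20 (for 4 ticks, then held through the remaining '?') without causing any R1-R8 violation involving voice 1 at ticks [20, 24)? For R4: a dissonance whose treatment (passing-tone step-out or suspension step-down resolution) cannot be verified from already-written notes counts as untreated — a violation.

E3: violates R2
F3: violates R4,R7
G3: legal
A3: violates R4
B3: violates R2
C4: legal
D4: violates R4
E4: legal

{C4, E4, G3}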